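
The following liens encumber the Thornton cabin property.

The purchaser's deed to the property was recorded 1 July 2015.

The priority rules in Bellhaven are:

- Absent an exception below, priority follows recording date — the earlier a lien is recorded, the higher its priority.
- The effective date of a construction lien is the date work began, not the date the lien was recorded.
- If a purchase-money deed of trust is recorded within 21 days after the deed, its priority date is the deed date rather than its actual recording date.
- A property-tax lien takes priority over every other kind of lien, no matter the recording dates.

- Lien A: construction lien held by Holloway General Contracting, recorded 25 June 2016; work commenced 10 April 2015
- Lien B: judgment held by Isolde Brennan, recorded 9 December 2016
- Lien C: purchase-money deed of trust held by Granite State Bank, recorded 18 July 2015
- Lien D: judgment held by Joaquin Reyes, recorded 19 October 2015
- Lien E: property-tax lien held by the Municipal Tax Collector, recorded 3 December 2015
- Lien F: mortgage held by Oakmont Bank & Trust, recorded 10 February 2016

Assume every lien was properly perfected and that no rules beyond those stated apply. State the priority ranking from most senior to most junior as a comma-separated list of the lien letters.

Adjusting effective dates: A relates back to 10 April 2015 (work commenced); C was recorded within the 21-day window, so its effective date is the deed date 1 July 2015.
E is a property-tax lien, so it outranks all other liens regardless of date.
The other liens, earliest effective date first: A (10 April 2015), C (1 July 2015), D (19 October 2015), F (10 February 2016), B (9 December 2016).

E, A, C, D, F, B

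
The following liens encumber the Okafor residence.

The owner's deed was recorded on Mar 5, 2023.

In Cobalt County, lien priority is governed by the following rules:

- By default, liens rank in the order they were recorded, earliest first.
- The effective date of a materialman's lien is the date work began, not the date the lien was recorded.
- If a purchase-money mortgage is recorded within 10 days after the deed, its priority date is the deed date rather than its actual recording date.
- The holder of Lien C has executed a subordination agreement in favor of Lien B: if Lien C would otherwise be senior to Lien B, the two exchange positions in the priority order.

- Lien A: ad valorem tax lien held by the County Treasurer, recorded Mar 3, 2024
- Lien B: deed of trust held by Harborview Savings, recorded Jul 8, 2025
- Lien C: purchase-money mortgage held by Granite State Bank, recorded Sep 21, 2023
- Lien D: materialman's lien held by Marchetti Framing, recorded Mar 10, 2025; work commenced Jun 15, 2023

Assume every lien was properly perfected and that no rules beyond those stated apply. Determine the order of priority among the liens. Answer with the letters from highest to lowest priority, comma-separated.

D, B, A, C

Effective dates after the stated exceptions: C was recorded 200 days after the deed — beyond 10 days — so no relation-back applies; D is treated as recorded Jun 15, 2023, the work-commencement date.
By effective date: D (Jun 15, 2023), C (Sep 21, 2023), A (Mar 3, 2024), B (Jul 8, 2025).
Because C would otherwise rank above B, the subordination swaps them.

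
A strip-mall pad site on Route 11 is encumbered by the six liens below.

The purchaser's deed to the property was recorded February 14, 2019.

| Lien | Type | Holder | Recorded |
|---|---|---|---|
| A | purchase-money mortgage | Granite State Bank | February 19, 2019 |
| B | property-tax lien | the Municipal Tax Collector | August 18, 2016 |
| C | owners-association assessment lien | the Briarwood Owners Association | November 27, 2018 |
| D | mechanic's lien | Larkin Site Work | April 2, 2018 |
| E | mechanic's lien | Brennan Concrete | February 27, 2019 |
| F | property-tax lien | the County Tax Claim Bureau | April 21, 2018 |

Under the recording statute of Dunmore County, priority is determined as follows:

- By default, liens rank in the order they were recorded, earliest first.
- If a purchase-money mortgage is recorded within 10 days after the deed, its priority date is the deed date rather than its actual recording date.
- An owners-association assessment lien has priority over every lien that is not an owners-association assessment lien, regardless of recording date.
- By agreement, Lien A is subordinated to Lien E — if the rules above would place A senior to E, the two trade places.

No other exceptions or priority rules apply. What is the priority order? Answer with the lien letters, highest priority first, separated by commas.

Effective dates: A's effective date is the deed date, February 14, 2019.
C is an owners-association assessment lien and takes priority over every other lien.
Among the remaining liens, by effective date: B (August 18, 2016), D (April 2, 2018), F (April 21, 2018), A (February 14, 2019), E (February 27, 2019).
A is senior to E before the subordination, so the two trade places.

C, B, D, F, E, A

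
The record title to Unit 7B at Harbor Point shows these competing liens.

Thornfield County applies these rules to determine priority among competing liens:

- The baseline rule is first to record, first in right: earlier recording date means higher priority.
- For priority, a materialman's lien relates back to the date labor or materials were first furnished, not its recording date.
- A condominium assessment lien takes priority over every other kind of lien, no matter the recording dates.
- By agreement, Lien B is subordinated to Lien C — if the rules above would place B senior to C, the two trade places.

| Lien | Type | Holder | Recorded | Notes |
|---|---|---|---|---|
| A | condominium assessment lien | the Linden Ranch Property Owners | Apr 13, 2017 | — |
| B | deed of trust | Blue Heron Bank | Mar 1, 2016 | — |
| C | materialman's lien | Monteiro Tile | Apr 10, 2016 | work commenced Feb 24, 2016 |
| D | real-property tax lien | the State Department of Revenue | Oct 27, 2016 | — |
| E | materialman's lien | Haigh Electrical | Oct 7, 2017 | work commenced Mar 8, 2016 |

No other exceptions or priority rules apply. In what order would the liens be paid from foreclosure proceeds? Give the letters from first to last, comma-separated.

Adjusting effective dates: C is treated as recorded Feb 24, 2016, the work-commencement date; E relates back to Mar 8, 2016 (work commenced).
As a condominium assessment lien, A is senior to every other lien.
Among the remaining liens, by effective date: C (Feb 24, 2016), B (Mar 1, 2016), E (Mar 8, 2016), D (Oct 27, 2016).
Since B is not senior to C, the subordination leaves the order unchanged.

A, C, B, E, D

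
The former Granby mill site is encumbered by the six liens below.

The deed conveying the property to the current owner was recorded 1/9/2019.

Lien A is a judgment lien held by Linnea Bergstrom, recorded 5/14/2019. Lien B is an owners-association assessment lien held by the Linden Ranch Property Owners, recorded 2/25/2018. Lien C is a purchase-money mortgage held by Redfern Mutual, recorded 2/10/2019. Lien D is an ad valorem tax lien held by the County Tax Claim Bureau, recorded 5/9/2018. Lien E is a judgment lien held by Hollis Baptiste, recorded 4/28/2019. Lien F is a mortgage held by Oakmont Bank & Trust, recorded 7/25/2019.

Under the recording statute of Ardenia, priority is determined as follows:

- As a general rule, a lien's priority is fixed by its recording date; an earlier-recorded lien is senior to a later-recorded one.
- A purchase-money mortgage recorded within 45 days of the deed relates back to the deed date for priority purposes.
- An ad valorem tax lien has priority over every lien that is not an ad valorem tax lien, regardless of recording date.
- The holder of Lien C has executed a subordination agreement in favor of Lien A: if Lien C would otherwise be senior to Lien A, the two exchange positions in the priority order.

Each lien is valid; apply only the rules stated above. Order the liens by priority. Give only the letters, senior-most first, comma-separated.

D, B, A, E, C, F

Effective dates after the stated exceptions: C's effective date is the deed date, 1/9/2019.
D is an ad valorem tax lien, so it outranks all other liens regardless of date.
The other liens, earliest effective date first: B (2/25/2018), C (1/9/2019), E (4/28/2019), A (5/14/2019), F (7/25/2019).
Because C would otherwise rank above A, the subordination swaps them.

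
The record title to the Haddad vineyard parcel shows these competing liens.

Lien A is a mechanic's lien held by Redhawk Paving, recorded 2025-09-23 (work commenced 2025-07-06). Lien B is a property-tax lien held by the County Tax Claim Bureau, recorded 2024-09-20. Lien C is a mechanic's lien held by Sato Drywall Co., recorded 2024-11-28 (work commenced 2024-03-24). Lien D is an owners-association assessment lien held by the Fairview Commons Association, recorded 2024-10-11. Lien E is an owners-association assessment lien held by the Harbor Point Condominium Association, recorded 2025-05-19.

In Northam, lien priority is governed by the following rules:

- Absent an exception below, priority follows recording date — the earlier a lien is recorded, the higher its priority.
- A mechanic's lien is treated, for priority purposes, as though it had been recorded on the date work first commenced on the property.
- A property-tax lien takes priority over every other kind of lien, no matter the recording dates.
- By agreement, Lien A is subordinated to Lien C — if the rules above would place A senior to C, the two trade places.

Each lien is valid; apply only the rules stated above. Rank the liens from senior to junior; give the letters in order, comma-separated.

B, C, D, E, A

Effective dates: A relates back to 2025-07-06 (work commenced); C's effective date is 2024-03-24, when work began.
B is a property-tax lien and takes priority over every other lien.
Remaining liens by effective date: C (2024-03-24), D (2024-10-11), E (2025-05-19), A (2025-07-06).
A already ranks below C; the subordination has no effect.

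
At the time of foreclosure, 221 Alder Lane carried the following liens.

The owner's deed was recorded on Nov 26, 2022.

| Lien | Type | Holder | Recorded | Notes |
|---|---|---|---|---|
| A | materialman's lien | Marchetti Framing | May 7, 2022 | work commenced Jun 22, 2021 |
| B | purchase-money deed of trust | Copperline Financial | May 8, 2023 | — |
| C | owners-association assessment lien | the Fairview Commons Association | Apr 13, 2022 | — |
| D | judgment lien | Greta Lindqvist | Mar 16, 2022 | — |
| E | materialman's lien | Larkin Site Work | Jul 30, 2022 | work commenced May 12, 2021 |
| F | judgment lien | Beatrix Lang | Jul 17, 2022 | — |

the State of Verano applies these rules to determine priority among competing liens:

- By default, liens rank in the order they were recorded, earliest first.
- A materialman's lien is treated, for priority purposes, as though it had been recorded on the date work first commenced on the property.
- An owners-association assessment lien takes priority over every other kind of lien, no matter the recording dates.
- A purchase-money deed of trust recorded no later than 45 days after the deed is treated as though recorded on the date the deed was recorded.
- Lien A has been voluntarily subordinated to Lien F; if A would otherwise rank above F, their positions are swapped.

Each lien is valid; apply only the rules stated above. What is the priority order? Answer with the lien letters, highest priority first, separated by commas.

Adjusting effective dates: A relates back to Jun 22, 2021 (work commenced); B was recorded 163 days after the deed — beyond 45 days — so no relation-back applies; E is treated as recorded May 12, 2021, the work-commencement date.
C, as an owners-association assessment lien, has superpriority and ranks first.
The other liens, earliest effective date first: E (May 12, 2021), A (Jun 22, 2021), D (Mar 16, 2022), F (Jul 17, 2022), B (May 8, 2023).
A would otherwise be senior to F, so under the subordination agreement A and F exchange positions.

C, E, F, D, A, B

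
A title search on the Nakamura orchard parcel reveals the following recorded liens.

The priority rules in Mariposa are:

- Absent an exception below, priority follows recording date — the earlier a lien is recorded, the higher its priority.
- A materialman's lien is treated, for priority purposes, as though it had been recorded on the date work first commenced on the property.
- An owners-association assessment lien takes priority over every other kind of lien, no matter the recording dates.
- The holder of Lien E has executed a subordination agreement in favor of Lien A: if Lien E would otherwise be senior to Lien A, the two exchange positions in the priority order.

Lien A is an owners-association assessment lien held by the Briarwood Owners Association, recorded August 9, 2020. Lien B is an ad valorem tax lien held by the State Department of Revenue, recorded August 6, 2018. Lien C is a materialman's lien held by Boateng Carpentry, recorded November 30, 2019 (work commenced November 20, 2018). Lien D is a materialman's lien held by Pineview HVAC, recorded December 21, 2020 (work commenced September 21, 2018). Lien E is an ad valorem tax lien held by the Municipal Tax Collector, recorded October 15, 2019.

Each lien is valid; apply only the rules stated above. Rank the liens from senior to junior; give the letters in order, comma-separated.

A, B, D, C, E

Adjusting effective dates: C is treated as recorded November 20, 2018, the work-commencement date; D is treated as recorded September 21, 2018, the work-commencement date.
As an owners-association assessment lien, A is senior to every other lien.
Remaining liens by effective date: B (August 6, 2018), D (September 21, 2018), C (November 20, 2018), E (October 15, 2019).
Since E is not senior to A, the subordination leaves the order unchanged.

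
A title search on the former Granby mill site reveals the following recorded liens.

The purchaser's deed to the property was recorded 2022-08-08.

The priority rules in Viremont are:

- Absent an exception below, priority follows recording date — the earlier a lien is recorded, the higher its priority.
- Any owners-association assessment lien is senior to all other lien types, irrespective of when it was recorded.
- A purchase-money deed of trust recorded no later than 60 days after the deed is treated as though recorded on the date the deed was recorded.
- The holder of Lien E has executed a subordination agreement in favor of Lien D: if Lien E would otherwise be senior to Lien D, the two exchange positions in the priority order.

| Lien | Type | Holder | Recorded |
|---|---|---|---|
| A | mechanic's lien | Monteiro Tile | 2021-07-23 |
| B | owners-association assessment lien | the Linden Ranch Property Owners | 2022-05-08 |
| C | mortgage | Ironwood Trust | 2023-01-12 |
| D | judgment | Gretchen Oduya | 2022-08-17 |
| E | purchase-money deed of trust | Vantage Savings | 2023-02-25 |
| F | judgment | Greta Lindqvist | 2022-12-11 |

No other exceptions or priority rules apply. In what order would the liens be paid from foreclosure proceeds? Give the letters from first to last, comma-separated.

B, A, D, F, C, E

First, effective dates: E missed the 60-day window (201 days after the deed), so its recording date stands.
As an owners-association assessment lien, B is senior to every other lien.
Ordering the rest by effective date: A (2021-07-23), D (2022-08-17), F (2022-12-11), C (2023-01-12), E (2023-02-25).
E is already junior to D, so the subordination agreement changes nothing.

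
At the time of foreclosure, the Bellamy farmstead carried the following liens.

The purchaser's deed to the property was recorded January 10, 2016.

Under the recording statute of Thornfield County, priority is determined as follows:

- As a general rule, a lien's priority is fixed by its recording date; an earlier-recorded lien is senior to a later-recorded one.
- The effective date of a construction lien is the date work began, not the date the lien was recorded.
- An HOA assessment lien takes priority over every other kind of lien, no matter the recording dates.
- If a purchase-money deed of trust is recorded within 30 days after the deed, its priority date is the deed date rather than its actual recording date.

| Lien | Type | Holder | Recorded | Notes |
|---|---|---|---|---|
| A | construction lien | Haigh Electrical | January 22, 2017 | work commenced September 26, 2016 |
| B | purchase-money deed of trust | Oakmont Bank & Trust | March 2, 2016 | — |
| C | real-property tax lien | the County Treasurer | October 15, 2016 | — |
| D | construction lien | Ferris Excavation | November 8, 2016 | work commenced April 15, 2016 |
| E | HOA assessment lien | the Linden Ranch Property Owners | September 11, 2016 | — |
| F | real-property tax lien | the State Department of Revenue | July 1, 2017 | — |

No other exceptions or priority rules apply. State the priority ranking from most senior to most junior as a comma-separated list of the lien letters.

First, effective dates: A is treated as recorded September 26, 2016, the work-commencement date; B was recorded 52 days after the deed, outside the 30-day window, so it keeps its recording date; D is treated as recorded April 15, 2016, the work-commencement date.
E is an HOA assessment lien, so it outranks all other liens regardless of date.
Remaining liens by effective date: B (March 2, 2016), D (April 15, 2016), A (September 26, 2016), C (October 15, 2016), F (July 1, 2017).

E, B, D, A, C, F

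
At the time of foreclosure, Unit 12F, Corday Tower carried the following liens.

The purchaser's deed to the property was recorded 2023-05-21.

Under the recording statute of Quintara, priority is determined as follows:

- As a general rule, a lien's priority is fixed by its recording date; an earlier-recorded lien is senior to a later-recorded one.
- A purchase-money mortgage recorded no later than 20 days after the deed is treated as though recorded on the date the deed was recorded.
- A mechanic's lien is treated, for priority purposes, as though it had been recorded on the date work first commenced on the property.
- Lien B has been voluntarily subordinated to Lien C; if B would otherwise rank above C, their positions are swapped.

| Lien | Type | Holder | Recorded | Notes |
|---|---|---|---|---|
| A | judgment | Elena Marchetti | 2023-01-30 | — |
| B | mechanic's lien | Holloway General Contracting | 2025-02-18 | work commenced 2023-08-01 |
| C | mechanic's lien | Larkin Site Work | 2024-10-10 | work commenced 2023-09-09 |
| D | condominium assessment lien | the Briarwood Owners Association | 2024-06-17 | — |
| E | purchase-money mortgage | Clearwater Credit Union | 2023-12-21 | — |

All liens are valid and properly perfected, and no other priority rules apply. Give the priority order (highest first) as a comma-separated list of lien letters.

A, C, B, E, D

Effective dates: B relates back to 2023-08-01 (work commenced); C relates back to 2023-09-09 (work commenced); E was recorded 214 days after the deed — beyond 20 days — so no relation-back applies.
Sorted by effective date: A (2023-01-30), B (2023-08-01), C (2023-09-09), E (2023-12-21), D (2024-06-17).
B is senior to C before the subordination, so the two trade places.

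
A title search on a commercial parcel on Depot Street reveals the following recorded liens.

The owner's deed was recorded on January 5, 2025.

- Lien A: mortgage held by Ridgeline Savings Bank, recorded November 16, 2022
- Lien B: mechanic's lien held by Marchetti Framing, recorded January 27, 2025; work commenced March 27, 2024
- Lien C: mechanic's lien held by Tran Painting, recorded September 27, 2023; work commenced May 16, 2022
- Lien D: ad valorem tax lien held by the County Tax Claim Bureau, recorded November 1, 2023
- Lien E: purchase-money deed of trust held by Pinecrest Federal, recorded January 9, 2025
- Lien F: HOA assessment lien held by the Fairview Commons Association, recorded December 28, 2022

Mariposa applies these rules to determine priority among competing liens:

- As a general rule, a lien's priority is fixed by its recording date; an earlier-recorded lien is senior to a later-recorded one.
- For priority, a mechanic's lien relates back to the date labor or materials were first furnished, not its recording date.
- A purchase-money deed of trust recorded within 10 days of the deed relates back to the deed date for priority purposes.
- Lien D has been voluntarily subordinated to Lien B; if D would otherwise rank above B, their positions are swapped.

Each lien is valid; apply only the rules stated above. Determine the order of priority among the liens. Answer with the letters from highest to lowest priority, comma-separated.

C, A, F, B, D, E

Effective dates: B is treated as recorded March 27, 2024, the work-commencement date; C's effective date is May 16, 2022, when work began; E was recorded within the 10-day window, so its effective date is the deed date January 5, 2025.
Ordering by effective date: C (May 16, 2022), A (November 16, 2022), F (December 28, 2022), D (November 1, 2023), B (March 27, 2024), E (January 5, 2025).
D is senior to B before the subordination, so the two trade places.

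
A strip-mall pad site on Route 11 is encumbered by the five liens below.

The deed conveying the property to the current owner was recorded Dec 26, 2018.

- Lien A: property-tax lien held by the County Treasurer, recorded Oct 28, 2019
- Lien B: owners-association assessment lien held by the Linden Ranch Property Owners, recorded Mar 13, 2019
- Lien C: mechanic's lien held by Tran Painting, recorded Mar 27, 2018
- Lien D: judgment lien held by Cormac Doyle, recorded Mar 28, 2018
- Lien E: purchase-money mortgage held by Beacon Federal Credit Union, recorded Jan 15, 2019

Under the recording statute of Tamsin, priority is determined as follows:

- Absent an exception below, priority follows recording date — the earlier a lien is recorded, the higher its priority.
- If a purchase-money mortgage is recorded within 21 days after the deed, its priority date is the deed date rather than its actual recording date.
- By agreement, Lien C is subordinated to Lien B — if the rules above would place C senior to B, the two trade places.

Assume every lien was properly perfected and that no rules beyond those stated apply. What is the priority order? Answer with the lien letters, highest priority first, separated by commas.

First, effective dates: E was recorded within the 21-day window, so its effective date is the deed date Dec 26, 2018.
By effective date, earliest first: C (Mar 27, 2018), D (Mar 28, 2018), E (Dec 26, 2018), B (Mar 13, 2019), A (Oct 28, 2019).
The subordination applies — C was senior to B — so C and B swap.

B, D, E, C, A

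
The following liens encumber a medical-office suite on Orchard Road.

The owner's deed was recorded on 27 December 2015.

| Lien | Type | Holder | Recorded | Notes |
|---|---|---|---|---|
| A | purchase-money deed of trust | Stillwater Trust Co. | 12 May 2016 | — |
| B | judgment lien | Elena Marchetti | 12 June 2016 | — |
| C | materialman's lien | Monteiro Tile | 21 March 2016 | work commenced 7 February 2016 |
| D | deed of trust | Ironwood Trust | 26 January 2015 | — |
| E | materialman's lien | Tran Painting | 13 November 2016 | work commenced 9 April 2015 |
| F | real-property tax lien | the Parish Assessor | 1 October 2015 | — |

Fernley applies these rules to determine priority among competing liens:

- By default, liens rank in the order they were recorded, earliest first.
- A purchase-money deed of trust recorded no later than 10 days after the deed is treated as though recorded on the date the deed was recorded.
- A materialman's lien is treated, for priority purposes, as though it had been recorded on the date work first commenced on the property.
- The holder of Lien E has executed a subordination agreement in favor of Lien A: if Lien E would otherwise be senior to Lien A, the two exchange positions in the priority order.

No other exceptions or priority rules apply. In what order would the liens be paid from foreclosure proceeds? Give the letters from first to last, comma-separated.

D, A, F, C, E, B

Effective dates after the stated exceptions: A was recorded 137 days after the deed, outside the 10-day window, so it keeps its recording date; C's effective date is 7 February 2016, when work began; E relates back to 9 April 2015 (work commenced).
Ordering by effective date: D (26 January 2015), E (9 April 2015), F (1 October 2015), C (7 February 2016), A (12 May 2016), B (12 June 2016).
E is senior to A before the subordination, so the two trade places.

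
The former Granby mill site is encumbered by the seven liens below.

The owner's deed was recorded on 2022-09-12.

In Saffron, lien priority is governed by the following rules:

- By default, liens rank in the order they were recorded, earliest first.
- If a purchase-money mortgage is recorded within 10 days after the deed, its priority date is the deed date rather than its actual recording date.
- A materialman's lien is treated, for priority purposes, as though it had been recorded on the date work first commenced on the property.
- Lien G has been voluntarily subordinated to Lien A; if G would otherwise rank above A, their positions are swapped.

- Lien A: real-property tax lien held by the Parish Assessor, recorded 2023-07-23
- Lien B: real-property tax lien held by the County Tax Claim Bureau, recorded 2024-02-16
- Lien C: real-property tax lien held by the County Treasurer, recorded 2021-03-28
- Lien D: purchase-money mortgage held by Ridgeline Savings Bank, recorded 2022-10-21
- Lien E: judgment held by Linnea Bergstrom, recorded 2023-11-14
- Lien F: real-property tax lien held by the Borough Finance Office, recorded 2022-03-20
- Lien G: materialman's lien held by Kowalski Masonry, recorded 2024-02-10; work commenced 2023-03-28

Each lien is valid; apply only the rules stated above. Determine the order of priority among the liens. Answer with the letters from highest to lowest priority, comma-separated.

C, F, D, A, G, E, B

Effective dates after the stated exceptions: D was recorded 39 days after the deed, outside the 10-day window, so it keeps its recording date; G relates back to 2023-03-28 (work commenced).
Ordering by effective date: C (2021-03-28), F (2022-03-20), D (2022-10-21), G (2023-03-28), A (2023-07-23), E (2023-11-14), B (2024-02-16).
G is senior to A before the subordination, so the two trade places.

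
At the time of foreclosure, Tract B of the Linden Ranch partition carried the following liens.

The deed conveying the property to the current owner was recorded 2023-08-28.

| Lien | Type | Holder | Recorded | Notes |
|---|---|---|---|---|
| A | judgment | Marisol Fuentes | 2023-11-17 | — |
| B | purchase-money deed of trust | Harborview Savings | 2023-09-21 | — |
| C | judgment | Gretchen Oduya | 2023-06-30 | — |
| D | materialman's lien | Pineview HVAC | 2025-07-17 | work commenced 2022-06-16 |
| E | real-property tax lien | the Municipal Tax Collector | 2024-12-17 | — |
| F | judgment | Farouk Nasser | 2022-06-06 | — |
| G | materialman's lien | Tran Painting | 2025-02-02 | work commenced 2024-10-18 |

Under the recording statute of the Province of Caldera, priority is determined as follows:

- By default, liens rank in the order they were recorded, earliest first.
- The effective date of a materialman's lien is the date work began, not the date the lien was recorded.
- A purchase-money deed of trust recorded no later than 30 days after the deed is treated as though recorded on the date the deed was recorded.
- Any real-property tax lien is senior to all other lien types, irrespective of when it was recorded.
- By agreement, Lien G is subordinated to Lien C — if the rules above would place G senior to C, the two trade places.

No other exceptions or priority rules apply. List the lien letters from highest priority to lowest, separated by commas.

E, F, D, C, B, A, G

Effective dates after the stated exceptions: B relates back to the deed date 2023-08-28; D is treated as recorded 2022-06-16, the work-commencement date; G's effective date is 2024-10-18, when work began.
As a real-property tax lien, E is senior to every other lien.
Remaining liens by effective date: F (2022-06-06), D (2022-06-16), C (2023-06-30), B (2023-08-28), A (2023-11-17), G (2024-10-18).
Since G is not senior to C, the subordination leaves the order unchanged.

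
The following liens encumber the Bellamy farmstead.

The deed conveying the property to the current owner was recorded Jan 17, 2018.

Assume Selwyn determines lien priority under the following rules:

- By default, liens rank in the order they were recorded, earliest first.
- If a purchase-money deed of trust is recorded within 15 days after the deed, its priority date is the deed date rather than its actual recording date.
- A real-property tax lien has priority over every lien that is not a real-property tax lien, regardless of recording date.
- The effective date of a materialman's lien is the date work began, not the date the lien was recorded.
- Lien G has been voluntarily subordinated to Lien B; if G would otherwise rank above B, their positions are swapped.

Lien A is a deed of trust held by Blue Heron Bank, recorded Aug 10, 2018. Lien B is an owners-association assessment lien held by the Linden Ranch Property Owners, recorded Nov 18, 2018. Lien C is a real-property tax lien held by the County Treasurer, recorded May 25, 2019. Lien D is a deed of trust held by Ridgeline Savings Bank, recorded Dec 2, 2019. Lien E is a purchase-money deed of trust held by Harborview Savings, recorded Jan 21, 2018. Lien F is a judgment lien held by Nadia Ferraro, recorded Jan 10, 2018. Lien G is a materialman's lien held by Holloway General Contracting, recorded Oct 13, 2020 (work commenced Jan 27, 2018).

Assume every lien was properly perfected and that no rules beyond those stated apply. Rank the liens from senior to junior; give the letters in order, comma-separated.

Effective dates: E was recorded within the 15-day window, so its effective date is the deed date Jan 17, 2018; G is treated as recorded Jan 27, 2018, the work-commencement date.
As a real-property tax lien, C is senior to every other lien.
Ordering the rest by effective date: F (Jan 10, 2018), E (Jan 17, 2018), G (Jan 27, 2018), A (Aug 10, 2018), B (Nov 18, 2018), D (Dec 2, 2019).
The subordination applies — G was senior to B — so G and B swap.

C, F, E, B, A, G, D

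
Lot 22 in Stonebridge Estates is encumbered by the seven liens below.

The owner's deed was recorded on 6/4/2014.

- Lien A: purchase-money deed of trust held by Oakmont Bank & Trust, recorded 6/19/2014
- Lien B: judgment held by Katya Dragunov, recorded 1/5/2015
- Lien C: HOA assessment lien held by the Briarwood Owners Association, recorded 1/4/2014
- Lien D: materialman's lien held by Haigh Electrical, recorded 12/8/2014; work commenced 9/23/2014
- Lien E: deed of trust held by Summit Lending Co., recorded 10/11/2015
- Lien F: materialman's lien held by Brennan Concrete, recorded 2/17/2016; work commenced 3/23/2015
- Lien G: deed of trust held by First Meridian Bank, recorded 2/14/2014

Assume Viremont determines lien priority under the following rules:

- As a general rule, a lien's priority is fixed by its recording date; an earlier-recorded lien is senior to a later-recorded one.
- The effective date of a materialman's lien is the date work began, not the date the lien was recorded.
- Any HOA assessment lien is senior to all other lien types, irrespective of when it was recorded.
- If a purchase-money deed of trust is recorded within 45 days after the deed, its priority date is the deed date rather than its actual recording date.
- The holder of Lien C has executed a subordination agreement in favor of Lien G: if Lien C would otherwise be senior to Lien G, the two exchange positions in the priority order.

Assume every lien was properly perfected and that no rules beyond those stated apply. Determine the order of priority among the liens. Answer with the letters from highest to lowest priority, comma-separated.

Effective dates after the stated exceptions: A was recorded within the 45-day window, so its effective date is the deed date 6/4/2014; D's effective date is 9/23/2014, when work began; F relates back to 3/23/2015 (work commenced).
C is an HOA assessment lien and takes priority over every other lien.
The other liens, earliest effective date first: G (2/14/2014), A (6/4/2014), D (9/23/2014), B (1/5/2015), F (3/23/2015), E (10/11/2015).
Because C would otherwise rank above G, the subordination swaps them.

G, C, A, D, B, F, E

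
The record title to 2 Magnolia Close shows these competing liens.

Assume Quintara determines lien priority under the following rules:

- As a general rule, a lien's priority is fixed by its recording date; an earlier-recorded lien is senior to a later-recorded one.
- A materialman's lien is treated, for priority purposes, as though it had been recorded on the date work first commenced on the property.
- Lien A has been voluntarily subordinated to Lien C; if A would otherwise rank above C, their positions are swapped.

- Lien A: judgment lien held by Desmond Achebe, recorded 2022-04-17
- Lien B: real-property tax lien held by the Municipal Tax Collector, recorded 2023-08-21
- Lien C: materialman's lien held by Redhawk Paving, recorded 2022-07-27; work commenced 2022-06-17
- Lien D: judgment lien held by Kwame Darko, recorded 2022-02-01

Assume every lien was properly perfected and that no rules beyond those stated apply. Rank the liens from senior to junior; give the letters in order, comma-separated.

D, C, A, B

Effective dates after the stated exceptions: C relates back to 2022-06-17 (work commenced).
By effective date, earliest first: D (2022-02-01), A (2022-04-17), C (2022-06-17), B (2023-08-21).
A would otherwise be senior to C, so under the subordination agreement A and C exchange positions.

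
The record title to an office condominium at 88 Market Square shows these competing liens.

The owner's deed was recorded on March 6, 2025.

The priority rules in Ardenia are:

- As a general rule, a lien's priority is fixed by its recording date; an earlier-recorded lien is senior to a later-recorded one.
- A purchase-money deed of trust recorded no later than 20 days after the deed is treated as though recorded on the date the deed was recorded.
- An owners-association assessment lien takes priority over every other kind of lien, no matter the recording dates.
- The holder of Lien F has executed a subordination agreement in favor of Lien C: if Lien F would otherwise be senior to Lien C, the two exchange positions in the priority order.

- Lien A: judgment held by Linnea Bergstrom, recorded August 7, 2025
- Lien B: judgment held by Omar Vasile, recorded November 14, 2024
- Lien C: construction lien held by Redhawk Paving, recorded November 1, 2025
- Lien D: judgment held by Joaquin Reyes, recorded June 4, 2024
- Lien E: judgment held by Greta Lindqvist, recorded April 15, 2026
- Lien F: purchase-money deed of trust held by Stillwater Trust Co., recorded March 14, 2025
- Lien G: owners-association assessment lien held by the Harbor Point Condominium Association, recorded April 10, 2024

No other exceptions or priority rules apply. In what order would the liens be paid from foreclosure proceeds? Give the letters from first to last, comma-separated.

G, D, B, C, A, F, E

Effective dates: F was recorded within the 20-day window, so its effective date is the deed date March 6, 2025.
G, as an owners-association assessment lien, has superpriority and ranks first.
Among the remaining liens, by effective date: D (June 4, 2024), B (November 14, 2024), F (March 6, 2025), A (August 7, 2025), C (November 1, 2025), E (April 15, 2026).
F is senior to C before the subordination, so the two trade places.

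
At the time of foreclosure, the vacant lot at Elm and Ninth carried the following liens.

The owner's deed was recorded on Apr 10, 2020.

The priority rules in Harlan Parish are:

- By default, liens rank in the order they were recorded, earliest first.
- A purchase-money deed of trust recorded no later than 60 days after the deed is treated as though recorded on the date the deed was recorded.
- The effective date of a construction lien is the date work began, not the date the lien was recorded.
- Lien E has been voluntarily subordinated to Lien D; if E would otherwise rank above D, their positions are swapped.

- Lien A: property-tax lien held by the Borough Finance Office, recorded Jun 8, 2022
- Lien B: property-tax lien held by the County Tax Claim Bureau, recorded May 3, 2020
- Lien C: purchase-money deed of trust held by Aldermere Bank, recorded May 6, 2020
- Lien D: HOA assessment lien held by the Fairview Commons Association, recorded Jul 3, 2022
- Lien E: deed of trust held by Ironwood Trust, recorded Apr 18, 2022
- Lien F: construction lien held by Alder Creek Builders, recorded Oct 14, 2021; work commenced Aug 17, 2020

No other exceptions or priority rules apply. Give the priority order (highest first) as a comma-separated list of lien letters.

Adjusting effective dates: C was recorded within the 60-day window, so its effective date is the deed date Apr 10, 2020; F's effective date is Aug 17, 2020, when work began.
By effective date: C (Apr 10, 2020), B (May 3, 2020), F (Aug 17, 2020), E (Apr 18, 2022), A (Jun 8, 2022), D (Jul 3, 2022).
E is senior to D before the subordination, so the two trade places.

C, B, F, D, A, E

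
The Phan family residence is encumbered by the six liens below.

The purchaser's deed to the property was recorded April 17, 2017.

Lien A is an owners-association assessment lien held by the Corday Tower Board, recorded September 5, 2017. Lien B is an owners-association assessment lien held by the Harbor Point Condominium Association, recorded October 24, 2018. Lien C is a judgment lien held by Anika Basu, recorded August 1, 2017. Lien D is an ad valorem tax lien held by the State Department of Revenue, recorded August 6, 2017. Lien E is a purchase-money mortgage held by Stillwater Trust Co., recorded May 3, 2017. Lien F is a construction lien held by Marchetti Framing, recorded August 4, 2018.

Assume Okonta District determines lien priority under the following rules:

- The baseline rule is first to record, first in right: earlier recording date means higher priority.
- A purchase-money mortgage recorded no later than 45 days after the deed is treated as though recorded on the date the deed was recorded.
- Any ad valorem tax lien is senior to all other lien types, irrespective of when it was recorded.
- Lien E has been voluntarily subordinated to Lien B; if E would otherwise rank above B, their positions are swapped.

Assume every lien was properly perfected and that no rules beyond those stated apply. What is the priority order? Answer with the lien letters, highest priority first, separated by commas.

Effective dates: E was recorded within the 45-day window, so its effective date is the deed date April 17, 2017.
D, as an ad valorem tax lien, has superpriority and ranks first.
Ordering the rest by effective date: E (April 17, 2017), C (August 1, 2017), A (September 5, 2017), F (August 4, 2018), B (October 24, 2018).
E is senior to B before the subordination, so the two trade places.

D, B, C, A, F, E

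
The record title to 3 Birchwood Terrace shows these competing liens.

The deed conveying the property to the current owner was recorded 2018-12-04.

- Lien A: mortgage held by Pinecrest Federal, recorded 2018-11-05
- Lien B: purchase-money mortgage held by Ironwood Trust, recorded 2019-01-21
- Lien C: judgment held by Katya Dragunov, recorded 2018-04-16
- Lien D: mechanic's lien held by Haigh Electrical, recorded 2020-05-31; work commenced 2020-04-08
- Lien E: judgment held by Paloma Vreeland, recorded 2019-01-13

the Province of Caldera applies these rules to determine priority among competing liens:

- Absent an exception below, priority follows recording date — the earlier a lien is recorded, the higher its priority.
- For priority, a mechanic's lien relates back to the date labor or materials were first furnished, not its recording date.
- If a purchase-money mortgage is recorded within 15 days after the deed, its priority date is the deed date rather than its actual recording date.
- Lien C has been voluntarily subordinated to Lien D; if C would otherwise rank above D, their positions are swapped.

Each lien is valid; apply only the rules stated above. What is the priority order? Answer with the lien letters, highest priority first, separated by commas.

D, A, E, B, C

Effective dates: B missed the 15-day window (48 days after the deed), so its recording date stands; D's effective date is 2020-04-08, when work began.
Sorted by effective date: C (2018-04-16), A (2018-11-05), E (2019-01-13), B (2019-01-21), D (2020-04-08).
C is senior to D before the subordination, so the two trade places.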